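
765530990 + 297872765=1063403755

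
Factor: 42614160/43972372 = 2^2*3^1*5^1 * 139^(-1 )*353^1*503^1*79087^(-1 )= 10653540/10993093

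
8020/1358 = 4010/679= 5.91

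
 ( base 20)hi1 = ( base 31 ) 7e0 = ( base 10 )7161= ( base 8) 15771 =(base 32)6VP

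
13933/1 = 13933 = 13933.00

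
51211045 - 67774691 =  - 16563646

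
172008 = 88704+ 83304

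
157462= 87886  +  69576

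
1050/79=13+23/79 = 13.29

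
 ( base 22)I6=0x192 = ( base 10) 402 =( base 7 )1113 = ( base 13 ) 24C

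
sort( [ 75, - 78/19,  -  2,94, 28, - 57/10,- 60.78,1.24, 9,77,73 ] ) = [ - 60.78, - 57/10,- 78/19,-2,1.24,9, 28,  73, 75,77,  94] 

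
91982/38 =45991/19 = 2420.58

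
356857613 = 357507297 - 649684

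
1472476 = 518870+953606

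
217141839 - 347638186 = -130496347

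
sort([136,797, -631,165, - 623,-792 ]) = [ - 792,-631, - 623, 136,165, 797 ] 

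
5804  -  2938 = 2866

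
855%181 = 131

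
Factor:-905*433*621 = -3^3*5^1*23^1*181^1*433^1 = - 243348165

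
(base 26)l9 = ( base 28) JN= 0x22B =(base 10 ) 555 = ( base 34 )GB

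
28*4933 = 138124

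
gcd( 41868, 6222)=6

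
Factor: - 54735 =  - 3^1 *5^1*41^1*89^1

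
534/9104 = 267/4552 = 0.06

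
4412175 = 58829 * 75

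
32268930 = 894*36095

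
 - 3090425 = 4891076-7981501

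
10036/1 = 10036 = 10036.00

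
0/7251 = 0 = 0.00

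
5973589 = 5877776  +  95813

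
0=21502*0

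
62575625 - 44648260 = 17927365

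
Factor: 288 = 2^5*3^2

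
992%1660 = 992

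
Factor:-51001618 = - 2^1*769^1*33161^1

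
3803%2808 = 995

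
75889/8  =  9486 + 1/8   =  9486.12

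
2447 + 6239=8686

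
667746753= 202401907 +465344846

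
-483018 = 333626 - 816644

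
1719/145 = 1719/145 = 11.86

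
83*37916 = 3147028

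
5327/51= 104 + 23/51=104.45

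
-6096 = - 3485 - 2611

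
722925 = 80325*9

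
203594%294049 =203594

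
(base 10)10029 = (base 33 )96U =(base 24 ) H9L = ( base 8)23455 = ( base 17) 20BG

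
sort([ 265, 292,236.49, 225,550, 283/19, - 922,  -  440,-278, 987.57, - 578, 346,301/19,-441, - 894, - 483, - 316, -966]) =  [- 966 , - 922, - 894, - 578, - 483, - 441, - 440,  -  316, - 278 , 283/19, 301/19,225, 236.49,265,292,  346,550,  987.57 ] 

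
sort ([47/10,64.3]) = [ 47/10, 64.3]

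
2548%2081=467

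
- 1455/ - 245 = 5+46/49=5.94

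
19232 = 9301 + 9931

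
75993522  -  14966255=61027267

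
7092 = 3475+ 3617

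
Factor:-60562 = -2^1*107^1*283^1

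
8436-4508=3928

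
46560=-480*( - 97 )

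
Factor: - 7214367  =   - 3^1 * 2404789^1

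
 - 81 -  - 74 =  - 7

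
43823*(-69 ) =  - 3023787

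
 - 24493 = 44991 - 69484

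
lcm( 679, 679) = 679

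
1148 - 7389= - 6241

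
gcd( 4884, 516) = 12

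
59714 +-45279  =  14435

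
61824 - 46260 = 15564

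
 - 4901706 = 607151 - 5508857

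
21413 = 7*3059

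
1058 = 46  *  23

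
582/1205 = 582/1205 = 0.48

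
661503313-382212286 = 279291027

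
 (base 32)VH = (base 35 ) st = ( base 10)1009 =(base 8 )1761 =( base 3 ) 1101101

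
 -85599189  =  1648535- 87247724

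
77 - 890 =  - 813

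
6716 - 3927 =2789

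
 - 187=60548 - 60735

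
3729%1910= 1819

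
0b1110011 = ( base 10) 115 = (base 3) 11021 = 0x73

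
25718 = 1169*22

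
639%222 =195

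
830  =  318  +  512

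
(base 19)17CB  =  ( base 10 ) 9625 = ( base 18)1BCD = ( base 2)10010110011001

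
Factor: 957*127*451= 3^1*11^2*29^1*41^1*127^1 = 54814089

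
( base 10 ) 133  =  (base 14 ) 97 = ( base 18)77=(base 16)85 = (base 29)4h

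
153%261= 153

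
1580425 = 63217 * 25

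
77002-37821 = 39181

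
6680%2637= 1406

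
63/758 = 63/758  =  0.08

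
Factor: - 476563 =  - 31^1 * 15373^1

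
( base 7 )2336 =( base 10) 860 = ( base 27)14n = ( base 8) 1534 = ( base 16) 35c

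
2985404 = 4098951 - 1113547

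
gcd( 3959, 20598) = 1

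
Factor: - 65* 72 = - 4680 = - 2^3*3^2*5^1*13^1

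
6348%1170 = 498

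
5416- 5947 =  - 531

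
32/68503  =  32/68503= 0.00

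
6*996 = 5976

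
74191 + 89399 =163590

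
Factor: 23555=5^1*7^1*673^1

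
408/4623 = 136/1541 =0.09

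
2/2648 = 1/1324 = 0.00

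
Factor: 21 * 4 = 84=2^2*3^1*7^1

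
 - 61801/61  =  - 1014+53/61 = -  1013.13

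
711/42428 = 711/42428 =0.02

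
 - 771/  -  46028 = 771/46028 = 0.02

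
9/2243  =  9/2243=0.00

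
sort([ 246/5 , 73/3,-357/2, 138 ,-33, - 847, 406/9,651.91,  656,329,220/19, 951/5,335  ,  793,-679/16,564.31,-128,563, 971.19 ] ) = [  -  847, - 357/2, - 128, - 679/16, - 33,220/19, 73/3, 406/9, 246/5,138 , 951/5, 329 , 335, 563, 564.31, 651.91,656, 793,  971.19 ]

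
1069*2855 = 3051995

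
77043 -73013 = 4030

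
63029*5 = 315145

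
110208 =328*336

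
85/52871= 85/52871 = 0.00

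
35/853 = 35/853 = 0.04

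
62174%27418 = 7338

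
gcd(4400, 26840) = 440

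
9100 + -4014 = 5086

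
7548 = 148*51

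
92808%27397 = 10617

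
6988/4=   1747= 1747.00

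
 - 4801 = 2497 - 7298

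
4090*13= 53170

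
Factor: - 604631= - 397^1 * 1523^1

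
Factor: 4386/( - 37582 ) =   -  51/437= - 3^1 * 17^1*19^( - 1 )*23^ ( - 1 ) 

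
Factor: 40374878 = 2^1 * 2957^1*6827^1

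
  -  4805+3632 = - 1173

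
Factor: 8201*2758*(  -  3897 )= - 88143741126 = -  2^1*3^2 * 7^1*59^1 * 139^1  *197^1*433^1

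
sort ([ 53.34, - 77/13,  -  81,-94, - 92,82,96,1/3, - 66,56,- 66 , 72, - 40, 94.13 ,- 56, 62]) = [ - 94, - 92, - 81, - 66 , - 66, - 56,-40,-77/13 , 1/3,  53.34, 56, 62,72, 82,94.13 , 96]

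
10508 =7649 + 2859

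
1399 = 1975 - 576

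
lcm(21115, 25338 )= 126690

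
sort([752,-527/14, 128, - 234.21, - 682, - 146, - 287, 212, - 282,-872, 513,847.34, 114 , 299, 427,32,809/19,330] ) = [ - 872, - 682, - 287, - 282, - 234.21, - 146, - 527/14, 32,809/19,  114,128,212 , 299,330,427, 513,752, 847.34 ]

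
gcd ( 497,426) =71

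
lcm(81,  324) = 324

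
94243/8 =94243/8 = 11780.38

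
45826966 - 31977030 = 13849936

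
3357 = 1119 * 3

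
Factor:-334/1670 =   -  5^( - 1 ) = - 1/5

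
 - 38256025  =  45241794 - 83497819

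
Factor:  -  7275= -3^1 * 5^2*97^1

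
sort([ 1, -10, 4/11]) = [ - 10 , 4/11,1]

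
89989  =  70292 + 19697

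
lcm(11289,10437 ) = 553161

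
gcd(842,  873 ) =1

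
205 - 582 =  -377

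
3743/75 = 49 + 68/75= 49.91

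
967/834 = 967/834 = 1.16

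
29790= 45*662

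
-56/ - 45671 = 56/45671 = 0.00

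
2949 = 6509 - 3560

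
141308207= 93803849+47504358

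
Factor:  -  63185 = -5^1*12637^1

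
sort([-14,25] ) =[ - 14, 25]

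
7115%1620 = 635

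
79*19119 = 1510401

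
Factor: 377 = 13^1*29^1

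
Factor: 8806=2^1*7^1*17^1*37^1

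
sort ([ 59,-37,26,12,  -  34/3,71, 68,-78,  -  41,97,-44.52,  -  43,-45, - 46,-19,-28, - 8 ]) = [-78,  -  46, - 45, - 44.52, - 43, - 41,- 37, -28,-19, - 34/3, -8 , 12, 26,59,68,71,97 ] 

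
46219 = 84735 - 38516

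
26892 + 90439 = 117331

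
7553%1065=98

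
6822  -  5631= 1191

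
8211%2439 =894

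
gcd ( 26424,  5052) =12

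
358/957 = 358/957 = 0.37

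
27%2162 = 27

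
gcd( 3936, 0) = 3936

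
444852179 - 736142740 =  - 291290561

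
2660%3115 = 2660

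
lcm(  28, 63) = 252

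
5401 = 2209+3192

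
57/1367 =57/1367 = 0.04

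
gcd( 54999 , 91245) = 21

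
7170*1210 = 8675700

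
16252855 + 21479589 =37732444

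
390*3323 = 1295970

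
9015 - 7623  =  1392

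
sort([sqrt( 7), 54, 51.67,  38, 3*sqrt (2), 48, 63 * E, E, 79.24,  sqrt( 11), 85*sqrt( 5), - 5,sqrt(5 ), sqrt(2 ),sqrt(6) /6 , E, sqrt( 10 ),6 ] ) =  [  -  5,sqrt(6) /6, sqrt( 2),  sqrt( 5), sqrt( 7),E,E, sqrt(10),sqrt(11 ), 3 * sqrt(2 ), 6 , 38, 48, 51.67, 54, 79.24, 63*E, 85 * sqrt(5)]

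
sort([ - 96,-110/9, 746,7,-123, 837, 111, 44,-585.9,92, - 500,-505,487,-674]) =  [ - 674,-585.9, - 505, - 500, -123,-96, -110/9 , 7,44 , 92,111 , 487, 746, 837]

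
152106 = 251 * 606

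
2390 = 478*5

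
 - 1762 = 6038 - 7800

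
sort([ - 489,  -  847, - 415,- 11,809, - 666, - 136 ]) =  [ - 847, - 666,  -  489, - 415, - 136, - 11, 809 ] 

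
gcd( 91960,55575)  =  95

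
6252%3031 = 190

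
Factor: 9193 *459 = 3^3 * 17^1*29^1*317^1 = 4219587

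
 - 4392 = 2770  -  7162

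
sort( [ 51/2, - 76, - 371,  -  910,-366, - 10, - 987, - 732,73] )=[ - 987 , - 910, -732,-371, - 366,-76,-10,51/2,73 ] 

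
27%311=27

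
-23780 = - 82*290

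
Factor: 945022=2^1 * 13^1*19^1*1913^1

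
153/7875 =17/875  =  0.02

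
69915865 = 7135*9799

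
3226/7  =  3226/7 =460.86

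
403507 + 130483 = 533990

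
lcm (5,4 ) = 20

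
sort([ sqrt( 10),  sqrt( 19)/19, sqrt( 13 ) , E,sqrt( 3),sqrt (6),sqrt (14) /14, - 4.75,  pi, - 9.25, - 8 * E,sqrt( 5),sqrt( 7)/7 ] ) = [ - 8 *E, - 9.25,-4.75,sqrt( 19 )/19,sqrt(14 )/14,  sqrt( 7)/7,  sqrt(3) , sqrt(5), sqrt(6),E,pi,  sqrt( 10),sqrt( 13) ]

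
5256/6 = 876=876.00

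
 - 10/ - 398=5/199 = 0.03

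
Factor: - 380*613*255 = - 59399700 = - 2^2*3^1*5^2*17^1*19^1 * 613^1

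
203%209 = 203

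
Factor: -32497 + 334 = -32163 = - 3^1 * 71^1*151^1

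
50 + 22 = 72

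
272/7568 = 17/473 =0.04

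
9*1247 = 11223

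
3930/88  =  44 + 29/44 = 44.66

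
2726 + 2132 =4858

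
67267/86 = 67267/86 = 782.17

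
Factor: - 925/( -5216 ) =2^( - 5 )*5^2*37^1*163^(  -  1 )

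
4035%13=5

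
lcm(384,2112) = 4224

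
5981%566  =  321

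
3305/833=3305/833 = 3.97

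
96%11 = 8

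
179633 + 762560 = 942193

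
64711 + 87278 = 151989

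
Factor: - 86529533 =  - 29^1*2983777^1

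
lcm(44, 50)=1100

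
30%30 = 0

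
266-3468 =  - 3202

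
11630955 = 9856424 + 1774531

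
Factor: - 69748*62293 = -4344812164 = - 2^2 * 7^2*11^1 * 47^1*53^1*809^1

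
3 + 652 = 655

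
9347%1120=387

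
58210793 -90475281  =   - 32264488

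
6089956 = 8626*706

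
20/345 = 4/69 = 0.06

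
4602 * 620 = 2853240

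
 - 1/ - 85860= 1/85860 = 0.00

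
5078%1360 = 998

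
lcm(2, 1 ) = 2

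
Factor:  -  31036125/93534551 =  - 3^1* 5^3*11^( -1)*82763^1 * 8503141^( - 1)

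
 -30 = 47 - 77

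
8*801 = 6408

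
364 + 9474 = 9838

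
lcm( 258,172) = 516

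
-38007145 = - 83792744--45785599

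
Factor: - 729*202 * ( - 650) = 95717700 = 2^2*3^6*5^2*13^1*101^1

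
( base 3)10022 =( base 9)108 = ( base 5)324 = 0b1011001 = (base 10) 89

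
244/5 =244/5=48.80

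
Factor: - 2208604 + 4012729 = 1804125 = 3^1*5^3 * 17^1 * 283^1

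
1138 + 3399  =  4537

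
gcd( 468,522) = 18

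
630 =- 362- - 992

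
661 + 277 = 938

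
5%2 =1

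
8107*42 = 340494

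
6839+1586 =8425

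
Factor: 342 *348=2^3* 3^3 * 19^1*29^1 = 119016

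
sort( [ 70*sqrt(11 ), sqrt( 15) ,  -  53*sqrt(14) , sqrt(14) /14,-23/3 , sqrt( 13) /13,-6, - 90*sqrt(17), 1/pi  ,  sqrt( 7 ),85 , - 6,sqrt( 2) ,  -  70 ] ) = [  -  90*sqrt(17) , - 53* sqrt( 14 ), - 70 , - 23/3, - 6, - 6 , sqrt( 14 )/14 , sqrt(13)/13, 1/pi,sqrt( 2),sqrt ( 7),sqrt (15 ),85,  70*sqrt(11) ]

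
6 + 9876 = 9882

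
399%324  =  75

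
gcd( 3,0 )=3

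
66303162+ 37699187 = 104002349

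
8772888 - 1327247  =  7445641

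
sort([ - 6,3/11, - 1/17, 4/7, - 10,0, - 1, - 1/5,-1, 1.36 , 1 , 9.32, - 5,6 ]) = [ - 10,  -  6, - 5, - 1, - 1, - 1/5, - 1/17 , 0 , 3/11, 4/7, 1 , 1.36, 6 , 9.32]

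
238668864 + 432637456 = 671306320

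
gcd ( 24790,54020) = 370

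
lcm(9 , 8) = 72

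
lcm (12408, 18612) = 37224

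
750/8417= 750/8417 = 0.09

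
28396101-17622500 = 10773601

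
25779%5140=79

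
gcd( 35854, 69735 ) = 1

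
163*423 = 68949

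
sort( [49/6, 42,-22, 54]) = [  -  22,49/6, 42,  54]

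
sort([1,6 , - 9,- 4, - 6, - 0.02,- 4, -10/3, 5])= [-9,  -  6,-4,-4,-10/3, - 0.02,1,  5,6 ]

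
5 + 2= 7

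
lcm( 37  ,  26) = 962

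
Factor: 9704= 2^3 *1213^1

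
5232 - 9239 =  - 4007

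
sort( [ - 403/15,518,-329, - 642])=[ - 642, - 329, - 403/15, 518] 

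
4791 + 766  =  5557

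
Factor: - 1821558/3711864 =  - 303593/618644 = - 2^( - 2)*13^( - 1) * 11897^( - 1)*303593^1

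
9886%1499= 892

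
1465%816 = 649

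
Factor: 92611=37^1*2503^1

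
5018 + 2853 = 7871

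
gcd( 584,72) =8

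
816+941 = 1757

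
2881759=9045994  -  6164235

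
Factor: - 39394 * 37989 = -2^1*3^4*7^1*67^1*19697^1 = - 1496538666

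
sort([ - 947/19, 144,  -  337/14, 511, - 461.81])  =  [ - 461.81,-947/19, - 337/14, 144 , 511 ] 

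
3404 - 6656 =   -  3252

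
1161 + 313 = 1474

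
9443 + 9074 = 18517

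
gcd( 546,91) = 91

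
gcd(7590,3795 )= 3795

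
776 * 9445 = 7329320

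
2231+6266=8497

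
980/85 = 11 + 9/17=11.53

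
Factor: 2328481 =73^1*167^1*191^1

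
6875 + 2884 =9759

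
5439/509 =10 + 349/509 = 10.69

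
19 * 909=17271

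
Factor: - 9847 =-43^1*229^1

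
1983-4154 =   -  2171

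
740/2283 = 740/2283 = 0.32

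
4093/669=6 + 79/669 = 6.12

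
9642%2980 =702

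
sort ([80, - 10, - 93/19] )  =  [ - 10, - 93/19, 80 ]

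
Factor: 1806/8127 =2^1*3^(  -  2) = 2/9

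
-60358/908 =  - 30179/454 =- 66.47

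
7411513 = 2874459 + 4537054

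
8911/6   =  1485+ 1/6 = 1485.17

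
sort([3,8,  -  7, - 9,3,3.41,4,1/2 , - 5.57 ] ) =[-9, - 7, - 5.57 , 1/2,3, 3,3.41, 4,8 ] 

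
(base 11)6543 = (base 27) bmp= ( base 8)20676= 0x21BE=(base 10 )8638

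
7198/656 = 10 + 319/328=10.97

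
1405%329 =89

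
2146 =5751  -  3605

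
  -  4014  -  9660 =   -  13674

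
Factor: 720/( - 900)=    - 2^2*5^( - 1 )  =  -4/5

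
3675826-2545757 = 1130069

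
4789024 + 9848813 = 14637837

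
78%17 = 10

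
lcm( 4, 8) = 8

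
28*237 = 6636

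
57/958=57/958 = 0.06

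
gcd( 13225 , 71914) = 1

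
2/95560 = 1/47780 =0.00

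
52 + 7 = 59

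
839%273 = 20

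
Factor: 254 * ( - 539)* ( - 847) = 115959382  =  2^1*7^3*11^3*127^1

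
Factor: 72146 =2^1* 36073^1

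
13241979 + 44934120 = 58176099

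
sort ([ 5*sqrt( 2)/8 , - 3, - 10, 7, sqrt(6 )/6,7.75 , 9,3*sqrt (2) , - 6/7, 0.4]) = [ - 10, - 3, - 6/7, 0.4,sqrt(6) /6, 5*sqrt(2 )/8,3* sqrt( 2 ), 7 , 7.75 , 9] 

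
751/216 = 3 + 103/216 = 3.48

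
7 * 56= 392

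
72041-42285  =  29756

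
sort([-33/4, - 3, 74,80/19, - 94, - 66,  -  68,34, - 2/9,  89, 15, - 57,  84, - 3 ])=[ - 94, - 68,-66, - 57, - 33/4,-3, - 3, - 2/9, 80/19,15, 34, 74,  84,  89 ] 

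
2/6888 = 1/3444=0.00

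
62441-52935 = 9506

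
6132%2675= 782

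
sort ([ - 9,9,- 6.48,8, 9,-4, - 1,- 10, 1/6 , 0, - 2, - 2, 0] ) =[ - 10, - 9,-6.48, - 4 , - 2, - 2, - 1,0,0, 1/6,8,9,9]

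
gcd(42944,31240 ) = 88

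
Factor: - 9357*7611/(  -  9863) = 71216127/9863 = 3^2*7^( - 1 )*43^1*59^1*1409^( - 1)*3119^1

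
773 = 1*773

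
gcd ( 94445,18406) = 1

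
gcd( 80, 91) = 1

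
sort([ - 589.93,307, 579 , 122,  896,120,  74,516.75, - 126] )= [ - 589.93,-126,74,120,122,307, 516.75 , 579,896 ] 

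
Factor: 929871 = 3^2*103319^1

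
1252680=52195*24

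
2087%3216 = 2087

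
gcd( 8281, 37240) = 49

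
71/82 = 71/82 = 0.87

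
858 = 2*429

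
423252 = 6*70542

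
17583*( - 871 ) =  - 15314793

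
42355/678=42355/678 = 62.47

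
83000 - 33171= 49829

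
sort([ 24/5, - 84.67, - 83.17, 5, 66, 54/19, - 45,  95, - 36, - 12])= [ - 84.67, - 83.17, - 45, - 36, - 12,54/19 , 24/5  ,  5,66 , 95]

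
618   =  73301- 72683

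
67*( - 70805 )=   -  4743935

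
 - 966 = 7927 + -8893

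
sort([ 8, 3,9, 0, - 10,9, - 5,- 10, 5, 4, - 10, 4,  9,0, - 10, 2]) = [ - 10, - 10,-10, - 10, - 5,0, 0,2, 3, 4,4,5,8, 9, 9,9]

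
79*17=1343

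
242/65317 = 242/65317 = 0.00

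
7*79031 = 553217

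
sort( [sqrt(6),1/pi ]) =[ 1/pi,sqrt(6 ) ] 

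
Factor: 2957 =2957^1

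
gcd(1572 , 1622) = 2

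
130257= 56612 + 73645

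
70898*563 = 39915574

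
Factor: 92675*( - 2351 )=- 5^2*11^1*337^1* 2351^1   =  - 217878925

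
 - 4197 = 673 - 4870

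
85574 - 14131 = 71443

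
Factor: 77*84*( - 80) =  - 2^6*  3^1*5^1*7^2 * 11^1 = - 517440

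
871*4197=3655587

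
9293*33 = 306669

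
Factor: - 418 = -2^1*11^1*19^1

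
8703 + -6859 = 1844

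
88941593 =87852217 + 1089376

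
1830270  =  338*5415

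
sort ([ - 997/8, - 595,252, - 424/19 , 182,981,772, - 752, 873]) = [ - 752,-595, - 997/8, - 424/19, 182, 252, 772,  873, 981]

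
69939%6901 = 929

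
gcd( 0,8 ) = 8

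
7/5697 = 7/5697  =  0.00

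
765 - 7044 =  - 6279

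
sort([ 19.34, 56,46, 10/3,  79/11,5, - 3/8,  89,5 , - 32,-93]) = [  -  93, - 32 , -3/8 , 10/3, 5,5, 79/11,19.34, 46,56, 89 ]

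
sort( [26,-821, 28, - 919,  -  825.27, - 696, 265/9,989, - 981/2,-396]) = [ - 919,-825.27,  -  821,- 696,  -  981/2, - 396, 26,28, 265/9, 989]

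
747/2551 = 747/2551 = 0.29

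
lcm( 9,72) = 72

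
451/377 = 1 + 74/377 =1.20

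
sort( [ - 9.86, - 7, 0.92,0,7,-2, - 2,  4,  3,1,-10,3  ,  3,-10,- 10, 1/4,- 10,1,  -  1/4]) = [  -  10,-10, - 10, - 10, - 9.86, - 7, - 2, - 2, - 1/4, 0,1/4, 0.92,  1,1,3,3,3, 4, 7]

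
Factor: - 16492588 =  - 2^2*7^1*589021^1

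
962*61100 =58778200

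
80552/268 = 20138/67 = 300.57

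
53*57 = 3021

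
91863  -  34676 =57187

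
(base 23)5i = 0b10000101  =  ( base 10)133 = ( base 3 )11221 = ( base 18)77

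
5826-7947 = -2121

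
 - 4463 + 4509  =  46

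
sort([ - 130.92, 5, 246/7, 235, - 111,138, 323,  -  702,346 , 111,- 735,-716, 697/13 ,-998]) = [ - 998,-735, - 716, - 702, - 130.92, - 111, 5,246/7, 697/13, 111, 138,235, 323,346] 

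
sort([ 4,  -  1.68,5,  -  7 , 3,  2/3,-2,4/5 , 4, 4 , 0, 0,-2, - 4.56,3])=[-7, - 4.56, - 2, - 2, - 1.68,0,0, 2/3,4/5,3,  3, 4,4 , 4 , 5] 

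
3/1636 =3/1636 = 0.00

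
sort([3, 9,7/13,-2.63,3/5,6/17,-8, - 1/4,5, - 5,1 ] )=[ - 8,-5, - 2.63,  -  1/4,6/17, 7/13 , 3/5,  1, 3,5,9]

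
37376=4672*8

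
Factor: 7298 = 2^1*41^1 * 89^1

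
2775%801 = 372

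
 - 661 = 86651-87312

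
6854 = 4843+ 2011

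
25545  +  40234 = 65779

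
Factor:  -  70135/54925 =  - 5^( - 1 )*13^( -1 )*83^1 =-  83/65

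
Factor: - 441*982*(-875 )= 2^1*3^2*5^3*7^3*491^1=378929250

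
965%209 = 129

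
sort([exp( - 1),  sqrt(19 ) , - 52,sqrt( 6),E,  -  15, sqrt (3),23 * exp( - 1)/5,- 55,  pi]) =[- 55,- 52, - 15 , exp( - 1), 23 *exp( - 1) /5, sqrt(3),sqrt(6),E,  pi, sqrt(19)]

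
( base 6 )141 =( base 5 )221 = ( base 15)41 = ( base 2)111101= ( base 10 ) 61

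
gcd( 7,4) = 1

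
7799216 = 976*7991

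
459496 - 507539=  -  48043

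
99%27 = 18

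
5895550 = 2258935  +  3636615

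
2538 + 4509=7047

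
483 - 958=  - 475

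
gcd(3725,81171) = 1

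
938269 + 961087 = 1899356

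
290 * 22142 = 6421180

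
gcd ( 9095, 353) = 1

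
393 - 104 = 289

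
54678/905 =60 + 378/905 =60.42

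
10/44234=5/22117=0.00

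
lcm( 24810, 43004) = 645060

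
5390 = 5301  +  89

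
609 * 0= 0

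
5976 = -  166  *(-36 ) 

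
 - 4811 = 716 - 5527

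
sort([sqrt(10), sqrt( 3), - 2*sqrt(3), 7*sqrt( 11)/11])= [ - 2*sqrt ( 3), sqrt( 3), 7*sqrt( 11 )/11,  sqrt(10 ) ] 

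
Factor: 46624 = 2^5*31^1*47^1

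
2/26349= 2/26349=0.00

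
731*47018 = 34370158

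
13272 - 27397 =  - 14125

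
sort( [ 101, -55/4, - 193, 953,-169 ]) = [ - 193,  -  169, - 55/4,101, 953] 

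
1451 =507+944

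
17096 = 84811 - 67715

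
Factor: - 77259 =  - 3^1*7^1*13^1 * 283^1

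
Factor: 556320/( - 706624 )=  - 2^( - 1 )*3^1* 5^1*19^1 * 181^(-1) =- 285/362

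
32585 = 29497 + 3088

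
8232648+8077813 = 16310461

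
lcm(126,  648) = 4536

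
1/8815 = 1/8815 = 0.00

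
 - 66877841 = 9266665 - 76144506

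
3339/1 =3339 = 3339.00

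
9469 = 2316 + 7153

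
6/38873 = 6/38873= 0.00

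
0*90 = 0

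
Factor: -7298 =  - 2^1 * 41^1*89^1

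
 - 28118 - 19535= - 47653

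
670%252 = 166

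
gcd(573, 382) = 191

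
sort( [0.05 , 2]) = [ 0.05,  2 ] 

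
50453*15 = 756795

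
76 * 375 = 28500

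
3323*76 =252548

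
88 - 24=64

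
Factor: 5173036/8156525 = 2^2*5^( - 2 )*11^1*13^( - 1) * 89^1 * 1321^1 *25097^(-1)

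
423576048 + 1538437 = 425114485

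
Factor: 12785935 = 5^1*557^1*4591^1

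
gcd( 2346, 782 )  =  782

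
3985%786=55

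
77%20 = 17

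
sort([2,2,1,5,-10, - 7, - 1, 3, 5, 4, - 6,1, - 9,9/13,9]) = [ - 10, - 9, - 7, -6,- 1,9/13,1,1, 2, 2,3,4 , 5, 5, 9] 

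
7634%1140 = 794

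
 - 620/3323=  - 620/3323 = - 0.19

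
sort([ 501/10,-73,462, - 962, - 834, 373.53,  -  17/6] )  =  [ - 962,-834, - 73, - 17/6,  501/10,  373.53,462] 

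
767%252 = 11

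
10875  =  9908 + 967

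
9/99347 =9/99347 = 0.00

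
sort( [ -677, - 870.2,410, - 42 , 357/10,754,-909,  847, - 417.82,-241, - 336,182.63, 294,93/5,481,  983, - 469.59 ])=[ - 909, - 870.2, - 677, - 469.59,-417.82,-336, - 241,-42,93/5,  357/10,182.63 , 294,410,481,754,847,983]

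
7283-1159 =6124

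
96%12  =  0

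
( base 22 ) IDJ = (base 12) 5275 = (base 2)10001100111001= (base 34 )7R7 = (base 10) 9017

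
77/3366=7/306 = 0.02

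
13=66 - 53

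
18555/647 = 28  +  439/647 =28.68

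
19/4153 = 19/4153  =  0.00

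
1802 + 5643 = 7445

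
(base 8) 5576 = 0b101101111110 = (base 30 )382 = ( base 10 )2942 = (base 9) 4028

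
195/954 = 65/318 = 0.20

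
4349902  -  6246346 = -1896444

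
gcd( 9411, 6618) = 3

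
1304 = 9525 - 8221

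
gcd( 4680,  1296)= 72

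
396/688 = 99/172 = 0.58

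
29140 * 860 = 25060400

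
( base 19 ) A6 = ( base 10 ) 196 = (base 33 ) 5v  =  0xc4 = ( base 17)B9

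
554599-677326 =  - 122727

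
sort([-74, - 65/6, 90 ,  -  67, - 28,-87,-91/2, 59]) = [ - 87, -74,-67, - 91/2, - 28, - 65/6,  59,  90 ]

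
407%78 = 17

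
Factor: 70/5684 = 2^(-1)*5^1 * 7^( - 1 )*29^( - 1 )=5/406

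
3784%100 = 84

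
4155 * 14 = 58170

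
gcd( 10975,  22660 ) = 5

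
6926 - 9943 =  - 3017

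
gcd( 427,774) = 1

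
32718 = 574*57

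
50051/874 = 57+233/874 = 57.27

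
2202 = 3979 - 1777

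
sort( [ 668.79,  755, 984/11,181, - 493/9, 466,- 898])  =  [  -  898, - 493/9,  984/11 , 181, 466, 668.79,755 ]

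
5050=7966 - 2916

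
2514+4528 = 7042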